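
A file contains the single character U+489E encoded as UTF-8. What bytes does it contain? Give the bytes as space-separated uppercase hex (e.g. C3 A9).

E4 A2 9E

U+489E = 0x489E = 18590 decimal. In range U+0800–U+FFFF → 3-byte form: 1110xxxx 10xxxxxx 10xxxxxx.
Binary (16 bits): 0100100010011110.
Split 4+6+6: 0100 | 100010 | 011110.
Byte 1: 11100100 = 0xE4.
Byte 2: 10100010 = 0xA2.
Byte 3: 10011110 = 0x9E.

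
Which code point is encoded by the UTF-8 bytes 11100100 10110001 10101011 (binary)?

Leading byte 0xE4 = 11100100 matches 1110xxxx → 3-byte sequence.
Byte 1: 0xE4 = 11100100, payload 0100 (4 bits).
Byte 2: 0xB1 = 10110001 (10xxxxxx ✓), payload 110001.
Byte 3: 0xAB = 10101011 (10xxxxxx ✓), payload 101011.
Concatenate: 0100110001101011 = 0x4C6B (16 bits → U+4C6B).

U+4C6B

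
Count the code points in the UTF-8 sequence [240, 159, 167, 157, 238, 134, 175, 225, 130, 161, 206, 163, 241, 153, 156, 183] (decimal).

Byte at offset 0: 0xF0 = 11110000 → 4-byte char (#1). Advance 4.
Byte at offset 4: 0xEE = 11101110 → 3-byte char (#2). Advance 3.
Byte at offset 7: 0xE1 = 11100001 → 3-byte char (#3). Advance 3.
Byte at offset 10: 0xCE = 11001110 → 2-byte char (#4). Advance 2.
Byte at offset 12: 0xF1 = 11110001 → 4-byte char (#5). Advance 4.
Reached end at offset 16 after 5 code points.

5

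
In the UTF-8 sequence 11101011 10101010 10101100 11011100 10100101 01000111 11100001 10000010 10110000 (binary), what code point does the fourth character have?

U+10B0

Offset 0: leading byte 0xEB = 11101011 → 3-byte char #1 = EB AA AC.
Offset 3: leading byte 0xDC = 11011100 → 2-byte char #2 = DC A5.
Offset 5: leading byte 0x47 = 01000111 → 1-byte char #3 = 47.
Offset 6: leading byte 0xE1 = 11100001 → 3-byte char #4 = E1 82 B0.
Leading byte 0xE1 = 11100001 matches 1110xxxx → 3-byte sequence.
Byte 1: 0xE1 = 11100001, payload 0001 (4 bits).
Byte 2: 0x82 = 10000010 (10xxxxxx ✓), payload 000010.
Byte 3: 0xB0 = 10110000 (10xxxxxx ✓), payload 110000.
Concatenate: 0001000010110000 = 0x10B0 (16 bits → U+10B0).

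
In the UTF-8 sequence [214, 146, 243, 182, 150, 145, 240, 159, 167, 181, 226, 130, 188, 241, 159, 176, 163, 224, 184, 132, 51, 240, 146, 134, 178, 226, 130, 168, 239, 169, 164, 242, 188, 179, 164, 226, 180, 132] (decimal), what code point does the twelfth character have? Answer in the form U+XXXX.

Offset 0: leading byte 0xD6 = 11010110 → 2-byte char #1 = D6 92.
Offset 2: leading byte 0xF3 = 11110011 → 4-byte char #2 = F3 B6 96 91.
Offset 6: leading byte 0xF0 = 11110000 → 4-byte char #3 = F0 9F A7 B5.
Offset 10: leading byte 0xE2 = 11100010 → 3-byte char #4 = E2 82 BC.
Offset 13: leading byte 0xF1 = 11110001 → 4-byte char #5 = F1 9F B0 A3.
Offset 17: leading byte 0xE0 = 11100000 → 3-byte char #6 = E0 B8 84.
Offset 20: leading byte 0x33 = 00110011 → 1-byte char #7 = 33.
Offset 21: leading byte 0xF0 = 11110000 → 4-byte char #8 = F0 92 86 B2.
Offset 25: leading byte 0xE2 = 11100010 → 3-byte char #9 = E2 82 A8.
Offset 28: leading byte 0xEF = 11101111 → 3-byte char #10 = EF A9 A4.
Offset 31: leading byte 0xF2 = 11110010 → 4-byte char #11 = F2 BC B3 A4.
Offset 35: leading byte 0xE2 = 11100010 → 3-byte char #12 = E2 B4 84.
Leading byte 0xE2 = 11100010 matches 1110xxxx → 3-byte sequence.
Byte 1: 0xE2 = 11100010, payload 0010 (4 bits).
Byte 2: 0xB4 = 10110100 (10xxxxxx ✓), payload 110100.
Byte 3: 0x84 = 10000100 (10xxxxxx ✓), payload 000100.
Concatenate: 0010110100000100 = 0x2D04 (16 bits → U+2D04).

U+2D04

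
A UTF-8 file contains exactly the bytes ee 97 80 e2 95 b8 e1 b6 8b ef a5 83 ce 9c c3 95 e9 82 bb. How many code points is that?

7

Byte at offset 0: 0xEE = 11101110 → 3-byte char (#1). Advance 3.
Byte at offset 3: 0xE2 = 11100010 → 3-byte char (#2). Advance 3.
Byte at offset 6: 0xE1 = 11100001 → 3-byte char (#3). Advance 3.
Byte at offset 9: 0xEF = 11101111 → 3-byte char (#4). Advance 3.
Byte at offset 12: 0xCE = 11001110 → 2-byte char (#5). Advance 2.
Byte at offset 14: 0xC3 = 11000011 → 2-byte char (#6). Advance 2.
Byte at offset 16: 0xE9 = 11101001 → 3-byte char (#7). Advance 3.
Reached end at offset 19 after 7 code points.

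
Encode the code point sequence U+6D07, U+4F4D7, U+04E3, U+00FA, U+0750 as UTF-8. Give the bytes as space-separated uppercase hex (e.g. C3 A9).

E6 B4 87 F1 8F 93 97 D3 A3 C3 BA DD 90

U+6D07: 3-byte form → E6 B4 87.
U+4F4D7: 4-byte form → F1 8F 93 97.
U+04E3: 2-byte form → D3 A3.
U+00FA: 2-byte form → C3 BA.
U+0750: 2-byte form → DD 90.
Concatenated (13 bytes): E6 B4 87 F1 8F 93 97 D3 A3 C3 BA DD 90.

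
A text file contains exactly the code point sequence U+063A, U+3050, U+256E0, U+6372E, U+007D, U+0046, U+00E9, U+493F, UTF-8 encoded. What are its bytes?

D8 BA E3 81 90 F0 A5 9B A0 F1 A3 9C AE 7D 46 C3 A9 E4 A4 BF

U+063A: 2-byte form → D8 BA.
U+3050: 3-byte form → E3 81 90.
U+256E0: 4-byte form → F0 A5 9B A0.
U+6372E: 4-byte form → F1 A3 9C AE.
U+007D: 1-byte form → 7D.
U+0046: 1-byte form → 46.
U+00E9: 2-byte form → C3 A9.
U+493F: 3-byte form → E4 A4 BF.
Concatenated (20 bytes): D8 BA E3 81 90 F0 A5 9B A0 F1 A3 9C AE 7D 46 C3 A9 E4 A4 BF.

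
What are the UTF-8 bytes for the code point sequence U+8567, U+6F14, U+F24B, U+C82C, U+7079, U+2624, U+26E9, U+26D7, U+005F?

U+8567: 3-byte form → E8 95 A7.
U+6F14: 3-byte form → E6 BC 94.
U+F24B: 3-byte form → EF 89 8B.
U+C82C: 3-byte form → EC A0 AC.
U+7079: 3-byte form → E7 81 B9.
U+2624: 3-byte form → E2 98 A4.
U+26E9: 3-byte form → E2 9B A9.
U+26D7: 3-byte form → E2 9B 97.
U+005F: 1-byte form → 5F.
Concatenated (25 bytes): E8 95 A7 E6 BC 94 EF 89 8B EC A0 AC E7 81 B9 E2 98 A4 E2 9B A9 E2 9B 97 5F.

E8 95 A7 E6 BC 94 EF 89 8B EC A0 AC E7 81 B9 E2 98 A4 E2 9B A9 E2 9B 97 5F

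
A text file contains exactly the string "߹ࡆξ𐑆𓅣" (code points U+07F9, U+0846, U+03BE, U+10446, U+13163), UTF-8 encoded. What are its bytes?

DF B9 E0 A1 86 CE BE F0 90 91 86 F0 93 85 A3

U+07F9: 2-byte form → DF B9.
U+0846: 3-byte form → E0 A1 86.
U+03BE: 2-byte form → CE BE.
U+10446: 4-byte form → F0 90 91 86.
U+13163: 4-byte form → F0 93 85 A3.
Concatenated (15 bytes): DF B9 E0 A1 86 CE BE F0 90 91 86 F0 93 85 A3.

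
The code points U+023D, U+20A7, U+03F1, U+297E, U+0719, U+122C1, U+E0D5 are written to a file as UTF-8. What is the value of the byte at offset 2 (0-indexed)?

0xE2

U+023D → 2-byte form C8 BD at offsets 0–1.
U+20A7 → 3-byte form E2 82 A7 at offsets 2–4.
Offset 2 falls in char 2's range; it's byte 1 of E2 82 A7 = 0xE2.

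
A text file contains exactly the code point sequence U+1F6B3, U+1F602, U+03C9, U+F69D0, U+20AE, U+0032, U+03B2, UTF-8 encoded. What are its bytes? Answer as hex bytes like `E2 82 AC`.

U+1F6B3: 4-byte form → F0 9F 9A B3.
U+1F602: 4-byte form → F0 9F 98 82.
U+03C9: 2-byte form → CF 89.
U+F69D0: 4-byte form → F3 B6 A7 90.
U+20AE: 3-byte form → E2 82 AE.
U+0032: 1-byte form → 32.
U+03B2: 2-byte form → CE B2.
Concatenated (20 bytes): F0 9F 9A B3 F0 9F 98 82 CF 89 F3 B6 A7 90 E2 82 AE 32 CE B2.

F0 9F 9A B3 F0 9F 98 82 CF 89 F3 B6 A7 90 E2 82 AE 32 CE B2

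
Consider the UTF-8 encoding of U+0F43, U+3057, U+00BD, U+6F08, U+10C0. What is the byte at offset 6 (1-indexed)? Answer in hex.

1-indexed offset 6 is 0-indexed offset 5.
U+0F43 → 3-byte form E0 BD 83 at offsets 0–2.
U+3057 → 3-byte form E3 81 97 at offsets 3–5.
Offset 5 falls in char 2's range; it's byte 3 of E3 81 97 = 0x97.

0x97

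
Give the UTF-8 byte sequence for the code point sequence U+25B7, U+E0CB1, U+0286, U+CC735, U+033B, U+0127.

U+25B7: 3-byte form → E2 96 B7.
U+E0CB1: 4-byte form → F3 A0 B2 B1.
U+0286: 2-byte form → CA 86.
U+CC735: 4-byte form → F3 8C 9C B5.
U+033B: 2-byte form → CC BB.
U+0127: 2-byte form → C4 A7.
Concatenated (17 bytes): E2 96 B7 F3 A0 B2 B1 CA 86 F3 8C 9C B5 CC BB C4 A7.

E2 96 B7 F3 A0 B2 B1 CA 86 F3 8C 9C B5 CC BB C4 A7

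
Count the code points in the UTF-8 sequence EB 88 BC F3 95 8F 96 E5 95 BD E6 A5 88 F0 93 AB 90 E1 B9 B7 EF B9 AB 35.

8

Byte at offset 0: 0xEB = 11101011 → 3-byte char (#1). Advance 3.
Byte at offset 3: 0xF3 = 11110011 → 4-byte char (#2). Advance 4.
Byte at offset 7: 0xE5 = 11100101 → 3-byte char (#3). Advance 3.
Byte at offset 10: 0xE6 = 11100110 → 3-byte char (#4). Advance 3.
Byte at offset 13: 0xF0 = 11110000 → 4-byte char (#5). Advance 4.
Byte at offset 17: 0xE1 = 11100001 → 3-byte char (#6). Advance 3.
Byte at offset 20: 0xEF = 11101111 → 3-byte char (#7). Advance 3.
Byte at offset 23: 0x35 = 00110101 → 1-byte char (#8). Advance 1.
Reached end at offset 24 after 8 code points.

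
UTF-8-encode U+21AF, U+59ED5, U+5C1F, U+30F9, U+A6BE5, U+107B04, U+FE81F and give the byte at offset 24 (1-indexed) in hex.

1-indexed offset 24 is 0-indexed offset 23.
U+21AF → 3-byte form E2 86 AF at offsets 0–2.
U+59ED5 → 4-byte form F1 99 BB 95 at offsets 3–6.
U+5C1F → 3-byte form E5 B0 9F at offsets 7–9.
U+30F9 → 3-byte form E3 83 B9 at offsets 10–12.
U+A6BE5 → 4-byte form F2 A6 AF A5 at offsets 13–16.
U+107B04 → 4-byte form F4 87 AC 84 at offsets 17–20.
U+FE81F → 4-byte form F3 BE A0 9F at offsets 21–24.
Offset 23 falls in char 7's range; it's byte 3 of F3 BE A0 9F = 0xA0.

0xA0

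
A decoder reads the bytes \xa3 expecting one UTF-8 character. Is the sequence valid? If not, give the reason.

invalid (continuation byte with no leading byte)

Byte 0xA3 = 10100011 has the form 10xxxxxx — a continuation byte — but there is no preceding leading byte.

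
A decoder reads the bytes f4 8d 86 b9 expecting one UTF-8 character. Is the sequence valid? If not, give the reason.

valid

Leading byte 0xF4 = 11110100 → 4-byte form.
Continuation bytes 0x8D=10001101, 0x86=10000110, 0xB9=10111001 all match 10xxxxxx.
Decoded value 0x10D1B9 is ≥ 0x10000 (shortest form) and not a surrogate.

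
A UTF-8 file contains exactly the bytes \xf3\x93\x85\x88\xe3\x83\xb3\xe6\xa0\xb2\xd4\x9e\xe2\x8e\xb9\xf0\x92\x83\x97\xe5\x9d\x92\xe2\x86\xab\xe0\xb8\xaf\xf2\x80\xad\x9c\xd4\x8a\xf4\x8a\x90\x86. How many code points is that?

12

Byte at offset 0: 0xF3 = 11110011 → 4-byte char (#1). Advance 4.
Byte at offset 4: 0xE3 = 11100011 → 3-byte char (#2). Advance 3.
Byte at offset 7: 0xE6 = 11100110 → 3-byte char (#3). Advance 3.
Byte at offset 10: 0xD4 = 11010100 → 2-byte char (#4). Advance 2.
Byte at offset 12: 0xE2 = 11100010 → 3-byte char (#5). Advance 3.
Byte at offset 15: 0xF0 = 11110000 → 4-byte char (#6). Advance 4.
Byte at offset 19: 0xE5 = 11100101 → 3-byte char (#7). Advance 3.
Byte at offset 22: 0xE2 = 11100010 → 3-byte char (#8). Advance 3.
Byte at offset 25: 0xE0 = 11100000 → 3-byte char (#9). Advance 3.
Byte at offset 28: 0xF2 = 11110010 → 4-byte char (#10). Advance 4.
Byte at offset 32: 0xD4 = 11010100 → 2-byte char (#11). Advance 2.
Byte at offset 34: 0xF4 = 11110100 → 4-byte char (#12). Advance 4.
Reached end at offset 38 after 12 code points.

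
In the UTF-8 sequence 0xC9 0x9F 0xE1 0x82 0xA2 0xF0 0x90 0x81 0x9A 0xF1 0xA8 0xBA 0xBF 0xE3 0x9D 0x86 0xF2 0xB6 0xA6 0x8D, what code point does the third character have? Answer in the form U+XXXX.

Offset 0: leading byte 0xC9 = 11001001 → 2-byte char #1 = C9 9F.
Offset 2: leading byte 0xE1 = 11100001 → 3-byte char #2 = E1 82 A2.
Offset 5: leading byte 0xF0 = 11110000 → 4-byte char #3 = F0 90 81 9A.
Leading byte 0xF0 = 11110000 matches 11110xxx → 4-byte sequence.
Byte 1: 0xF0 = 11110000, payload 000 (3 bits).
Byte 2: 0x90 = 10010000 (10xxxxxx ✓), payload 010000.
Byte 3: 0x81 = 10000001 (10xxxxxx ✓), payload 000001.
Byte 4: 0x9A = 10011010 (10xxxxxx ✓), payload 011010.
Concatenate: 000010000000001011010 = 0x1005A (21 bits → U+1005A).

U+1005A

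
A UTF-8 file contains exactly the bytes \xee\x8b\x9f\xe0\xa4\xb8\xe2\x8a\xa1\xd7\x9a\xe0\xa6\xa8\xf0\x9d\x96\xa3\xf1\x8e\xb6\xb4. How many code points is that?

Byte at offset 0: 0xEE = 11101110 → 3-byte char (#1). Advance 3.
Byte at offset 3: 0xE0 = 11100000 → 3-byte char (#2). Advance 3.
Byte at offset 6: 0xE2 = 11100010 → 3-byte char (#3). Advance 3.
Byte at offset 9: 0xD7 = 11010111 → 2-byte char (#4). Advance 2.
Byte at offset 11: 0xE0 = 11100000 → 3-byte char (#5). Advance 3.
Byte at offset 14: 0xF0 = 11110000 → 4-byte char (#6). Advance 4.
Byte at offset 18: 0xF1 = 11110001 → 4-byte char (#7). Advance 4.
Reached end at offset 22 after 7 code points.

7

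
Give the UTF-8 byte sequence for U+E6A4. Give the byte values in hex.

U+E6A4 = 0xE6A4 = 59044 decimal. In range U+0800–U+FFFF → 3-byte form: 1110xxxx 10xxxxxx 10xxxxxx.
Binary (16 bits): 1110011010100100.
Split 4+6+6: 1110 | 011010 | 100100.
Byte 1: 11101110 = 0xEE.
Byte 2: 10011010 = 0x9A.
Byte 3: 10100100 = 0xA4.

EE 9A A4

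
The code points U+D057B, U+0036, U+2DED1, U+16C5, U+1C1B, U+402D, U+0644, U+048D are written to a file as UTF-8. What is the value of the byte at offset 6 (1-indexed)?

1-indexed offset 6 is 0-indexed offset 5.
U+D057B → 4-byte form F3 90 95 BB at offsets 0–3.
U+0036 → 1-byte form 36 at offsets 4–4.
U+2DED1 → 4-byte form F0 AD BB 91 at offsets 5–8.
Offset 5 falls in char 3's range; it's byte 1 of F0 AD BB 91 = 0xF0.

0xF0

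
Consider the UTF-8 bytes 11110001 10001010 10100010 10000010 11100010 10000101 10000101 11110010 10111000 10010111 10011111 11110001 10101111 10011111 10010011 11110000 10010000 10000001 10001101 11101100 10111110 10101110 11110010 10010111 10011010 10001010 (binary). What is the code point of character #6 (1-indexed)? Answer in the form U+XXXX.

U+CFAE

Offset 0: leading byte 0xF1 = 11110001 → 4-byte char #1 = F1 8A A2 82.
Offset 4: leading byte 0xE2 = 11100010 → 3-byte char #2 = E2 85 85.
Offset 7: leading byte 0xF2 = 11110010 → 4-byte char #3 = F2 B8 97 9F.
Offset 11: leading byte 0xF1 = 11110001 → 4-byte char #4 = F1 AF 9F 93.
Offset 15: leading byte 0xF0 = 11110000 → 4-byte char #5 = F0 90 81 8D.
Offset 19: leading byte 0xEC = 11101100 → 3-byte char #6 = EC BE AE.
Leading byte 0xEC = 11101100 matches 1110xxxx → 3-byte sequence.
Byte 1: 0xEC = 11101100, payload 1100 (4 bits).
Byte 2: 0xBE = 10111110 (10xxxxxx ✓), payload 111110.
Byte 3: 0xAE = 10101110 (10xxxxxx ✓), payload 101110.
Concatenate: 1100111110101110 = 0xCFAE (16 bits → U+CFAE).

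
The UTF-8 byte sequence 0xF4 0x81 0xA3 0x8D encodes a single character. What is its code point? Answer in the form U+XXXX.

U+1018CD

Leading byte 0xF4 = 11110100 matches 11110xxx → 4-byte sequence.
Byte 1: 0xF4 = 11110100, payload 100 (3 bits).
Byte 2: 0x81 = 10000001 (10xxxxxx ✓), payload 000001.
Byte 3: 0xA3 = 10100011 (10xxxxxx ✓), payload 100011.
Byte 4: 0x8D = 10001101 (10xxxxxx ✓), payload 001101.
Concatenate: 100000001100011001101 = 0x1018CD (21 bits → U+1018CD).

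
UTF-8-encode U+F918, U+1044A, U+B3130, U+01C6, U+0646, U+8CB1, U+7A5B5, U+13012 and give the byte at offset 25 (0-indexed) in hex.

0x92

U+F918 → 3-byte form EF A4 98 at offsets 0–2.
U+1044A → 4-byte form F0 90 91 8A at offsets 3–6.
U+B3130 → 4-byte form F2 B3 84 B0 at offsets 7–10.
U+01C6 → 2-byte form C7 86 at offsets 11–12.
U+0646 → 2-byte form D9 86 at offsets 13–14.
U+8CB1 → 3-byte form E8 B2 B1 at offsets 15–17.
U+7A5B5 → 4-byte form F1 BA 96 B5 at offsets 18–21.
U+13012 → 4-byte form F0 93 80 92 at offsets 22–25.
Offset 25 falls in char 8's range; it's byte 4 of F0 93 80 92 = 0x92.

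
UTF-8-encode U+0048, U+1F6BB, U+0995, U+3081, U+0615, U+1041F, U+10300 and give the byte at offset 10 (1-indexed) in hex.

1-indexed offset 10 is 0-indexed offset 9.
U+0048 → 1-byte form 48 at offsets 0–0.
U+1F6BB → 4-byte form F0 9F 9A BB at offsets 1–4.
U+0995 → 3-byte form E0 A6 95 at offsets 5–7.
U+3081 → 3-byte form E3 82 81 at offsets 8–10.
Offset 9 falls in char 4's range; it's byte 2 of E3 82 81 = 0x82.

0x82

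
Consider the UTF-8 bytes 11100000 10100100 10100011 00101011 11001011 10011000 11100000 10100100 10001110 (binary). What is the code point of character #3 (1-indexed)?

Offset 0: leading byte 0xE0 = 11100000 → 3-byte char #1 = E0 A4 A3.
Offset 3: leading byte 0x2B = 00101011 → 1-byte char #2 = 2B.
Offset 4: leading byte 0xCB = 11001011 → 2-byte char #3 = CB 98.
Leading byte 0xCB = 11001011 matches 110xxxxx → 2-byte sequence.
Byte 1: 0xCB = 11001011, payload 01011 (5 bits).
Byte 2: 0x98 = 10011000 (10xxxxxx ✓), payload 011000.
Concatenate: 01011011000 = 0x2D8 (11 bits → U+02D8).

U+02D8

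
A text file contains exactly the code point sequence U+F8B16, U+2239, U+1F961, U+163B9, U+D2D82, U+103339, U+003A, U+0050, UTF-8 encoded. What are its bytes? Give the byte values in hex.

U+F8B16: 4-byte form → F3 B8 AC 96.
U+2239: 3-byte form → E2 88 B9.
U+1F961: 4-byte form → F0 9F A5 A1.
U+163B9: 4-byte form → F0 96 8E B9.
U+D2D82: 4-byte form → F3 92 B6 82.
U+103339: 4-byte form → F4 83 8C B9.
U+003A: 1-byte form → 3A.
U+0050: 1-byte form → 50.
Concatenated (25 bytes): F3 B8 AC 96 E2 88 B9 F0 9F A5 A1 F0 96 8E B9 F3 92 B6 82 F4 83 8C B9 3A 50.

F3 B8 AC 96 E2 88 B9 F0 9F A5 A1 F0 96 8E B9 F3 92 B6 82 F4 83 8C B9 3A 50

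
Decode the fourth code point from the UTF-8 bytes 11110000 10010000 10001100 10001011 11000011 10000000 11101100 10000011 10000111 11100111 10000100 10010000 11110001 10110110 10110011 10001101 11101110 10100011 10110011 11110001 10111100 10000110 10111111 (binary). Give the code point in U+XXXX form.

U+7110

Offset 0: leading byte 0xF0 = 11110000 → 4-byte char #1 = F0 90 8C 8B.
Offset 4: leading byte 0xC3 = 11000011 → 2-byte char #2 = C3 80.
Offset 6: leading byte 0xEC = 11101100 → 3-byte char #3 = EC 83 87.
Offset 9: leading byte 0xE7 = 11100111 → 3-byte char #4 = E7 84 90.
Leading byte 0xE7 = 11100111 matches 1110xxxx → 3-byte sequence.
Byte 1: 0xE7 = 11100111, payload 0111 (4 bits).
Byte 2: 0x84 = 10000100 (10xxxxxx ✓), payload 000100.
Byte 3: 0x90 = 10010000 (10xxxxxx ✓), payload 010000.
Concatenate: 0111000100010000 = 0x7110 (16 bits → U+7110).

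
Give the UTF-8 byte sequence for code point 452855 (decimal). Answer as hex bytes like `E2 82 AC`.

F1 AE A3 B7

U+6E8F7 = 0x6E8F7 = 452855 decimal. In range U+10000–U+10FFFF → 4-byte form: 11110xxx 10xxxxxx 10xxxxxx 10xxxxxx.
Binary (21 bits): 001101110100011110111.
Split 3+6+6+6: 001 | 101110 | 100011 | 110111.
Byte 1: 11110001 = 0xF1.
Byte 2: 10101110 = 0xAE.
Byte 3: 10100011 = 0xA3.
Byte 4: 10110111 = 0xB7.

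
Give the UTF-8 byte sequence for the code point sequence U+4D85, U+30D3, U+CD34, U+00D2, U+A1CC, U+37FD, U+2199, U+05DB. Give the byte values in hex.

U+4D85: 3-byte form → E4 B6 85.
U+30D3: 3-byte form → E3 83 93.
U+CD34: 3-byte form → EC B4 B4.
U+00D2: 2-byte form → C3 92.
U+A1CC: 3-byte form → EA 87 8C.
U+37FD: 3-byte form → E3 9F BD.
U+2199: 3-byte form → E2 86 99.
U+05DB: 2-byte form → D7 9B.
Concatenated (22 bytes): E4 B6 85 E3 83 93 EC B4 B4 C3 92 EA 87 8C E3 9F BD E2 86 99 D7 9B.

E4 B6 85 E3 83 93 EC B4 B4 C3 92 EA 87 8C E3 9F BD E2 86 99 D7 9B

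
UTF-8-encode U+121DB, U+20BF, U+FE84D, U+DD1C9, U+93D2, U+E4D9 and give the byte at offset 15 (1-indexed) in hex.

0x89

1-indexed offset 15 is 0-indexed offset 14.
U+121DB → 4-byte form F0 92 87 9B at offsets 0–3.
U+20BF → 3-byte form E2 82 BF at offsets 4–6.
U+FE84D → 4-byte form F3 BE A1 8D at offsets 7–10.
U+DD1C9 → 4-byte form F3 9D 87 89 at offsets 11–14.
Offset 14 falls in char 4's range; it's byte 4 of F3 9D 87 89 = 0x89.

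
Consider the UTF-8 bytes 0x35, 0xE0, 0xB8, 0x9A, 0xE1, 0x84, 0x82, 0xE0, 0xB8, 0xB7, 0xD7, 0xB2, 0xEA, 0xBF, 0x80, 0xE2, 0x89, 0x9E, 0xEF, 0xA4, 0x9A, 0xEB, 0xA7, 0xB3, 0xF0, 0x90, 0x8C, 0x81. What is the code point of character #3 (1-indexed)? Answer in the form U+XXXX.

Offset 0: leading byte 0x35 = 00110101 → 1-byte char #1 = 35.
Offset 1: leading byte 0xE0 = 11100000 → 3-byte char #2 = E0 B8 9A.
Offset 4: leading byte 0xE1 = 11100001 → 3-byte char #3 = E1 84 82.
Leading byte 0xE1 = 11100001 matches 1110xxxx → 3-byte sequence.
Byte 1: 0xE1 = 11100001, payload 0001 (4 bits).
Byte 2: 0x84 = 10000100 (10xxxxxx ✓), payload 000100.
Byte 3: 0x82 = 10000010 (10xxxxxx ✓), payload 000010.
Concatenate: 0001000100000010 = 0x1102 (16 bits → U+1102).

U+1102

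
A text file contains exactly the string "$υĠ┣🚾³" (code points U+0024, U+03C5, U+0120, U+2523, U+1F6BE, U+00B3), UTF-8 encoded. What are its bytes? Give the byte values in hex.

24 CF 85 C4 A0 E2 94 A3 F0 9F 9A BE C2 B3

U+0024: 1-byte form → 24.
U+03C5: 2-byte form → CF 85.
U+0120: 2-byte form → C4 A0.
U+2523: 3-byte form → E2 94 A3.
U+1F6BE: 4-byte form → F0 9F 9A BE.
U+00B3: 2-byte form → C2 B3.
Concatenated (14 bytes): 24 CF 85 C4 A0 E2 94 A3 F0 9F 9A BE C2 B3.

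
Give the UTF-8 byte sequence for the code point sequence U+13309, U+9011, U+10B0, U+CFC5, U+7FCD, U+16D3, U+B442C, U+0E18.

F0 93 8C 89 E9 80 91 E1 82 B0 EC BF 85 E7 BF 8D E1 9B 93 F2 B4 90 AC E0 B8 98

U+13309: 4-byte form → F0 93 8C 89.
U+9011: 3-byte form → E9 80 91.
U+10B0: 3-byte form → E1 82 B0.
U+CFC5: 3-byte form → EC BF 85.
U+7FCD: 3-byte form → E7 BF 8D.
U+16D3: 3-byte form → E1 9B 93.
U+B442C: 4-byte form → F2 B4 90 AC.
U+0E18: 3-byte form → E0 B8 98.
Concatenated (26 bytes): F0 93 8C 89 E9 80 91 E1 82 B0 EC BF 85 E7 BF 8D E1 9B 93 F2 B4 90 AC E0 B8 98.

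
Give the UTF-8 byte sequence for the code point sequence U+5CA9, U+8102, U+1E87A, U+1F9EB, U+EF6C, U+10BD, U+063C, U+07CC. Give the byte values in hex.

U+5CA9: 3-byte form → E5 B2 A9.
U+8102: 3-byte form → E8 84 82.
U+1E87A: 4-byte form → F0 9E A1 BA.
U+1F9EB: 4-byte form → F0 9F A7 AB.
U+EF6C: 3-byte form → EE BD AC.
U+10BD: 3-byte form → E1 82 BD.
U+063C: 2-byte form → D8 BC.
U+07CC: 2-byte form → DF 8C.
Concatenated (24 bytes): E5 B2 A9 E8 84 82 F0 9E A1 BA F0 9F A7 AB EE BD AC E1 82 BD D8 BC DF 8C.

E5 B2 A9 E8 84 82 F0 9E A1 BA F0 9F A7 AB EE BD AC E1 82 BD D8 BC DF 8C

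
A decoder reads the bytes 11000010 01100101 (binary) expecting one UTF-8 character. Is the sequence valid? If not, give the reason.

invalid (non-continuation byte where continuation expected)

Leading byte 0xC2 = 11000010 → 2-byte form.
Byte 2 is 0x65 = 01100101, which is not 10xxxxxx — expected a continuation byte.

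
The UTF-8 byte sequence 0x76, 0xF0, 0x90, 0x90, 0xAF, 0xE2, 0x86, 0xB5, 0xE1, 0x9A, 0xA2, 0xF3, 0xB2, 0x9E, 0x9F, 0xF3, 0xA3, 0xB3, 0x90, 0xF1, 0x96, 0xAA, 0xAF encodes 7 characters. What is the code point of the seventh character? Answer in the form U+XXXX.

U+56AAF

Offset 0: leading byte 0x76 = 01110110 → 1-byte char #1 = 76.
Offset 1: leading byte 0xF0 = 11110000 → 4-byte char #2 = F0 90 90 AF.
Offset 5: leading byte 0xE2 = 11100010 → 3-byte char #3 = E2 86 B5.
Offset 8: leading byte 0xE1 = 11100001 → 3-byte char #4 = E1 9A A2.
Offset 11: leading byte 0xF3 = 11110011 → 4-byte char #5 = F3 B2 9E 9F.
Offset 15: leading byte 0xF3 = 11110011 → 4-byte char #6 = F3 A3 B3 90.
Offset 19: leading byte 0xF1 = 11110001 → 4-byte char #7 = F1 96 AA AF.
Leading byte 0xF1 = 11110001 matches 11110xxx → 4-byte sequence.
Byte 1: 0xF1 = 11110001, payload 001 (3 bits).
Byte 2: 0x96 = 10010110 (10xxxxxx ✓), payload 010110.
Byte 3: 0xAA = 10101010 (10xxxxxx ✓), payload 101010.
Byte 4: 0xAF = 10101111 (10xxxxxx ✓), payload 101111.
Concatenate: 001010110101010101111 = 0x56AAF (21 bits → U+56AAF).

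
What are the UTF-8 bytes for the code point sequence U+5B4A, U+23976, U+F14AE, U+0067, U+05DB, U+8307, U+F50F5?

U+5B4A: 3-byte form → E5 AD 8A.
U+23976: 4-byte form → F0 A3 A5 B6.
U+F14AE: 4-byte form → F3 B1 92 AE.
U+0067: 1-byte form → 67.
U+05DB: 2-byte form → D7 9B.
U+8307: 3-byte form → E8 8C 87.
U+F50F5: 4-byte form → F3 B5 83 B5.
Concatenated (21 bytes): E5 AD 8A F0 A3 A5 B6 F3 B1 92 AE 67 D7 9B E8 8C 87 F3 B5 83 B5.

E5 AD 8A F0 A3 A5 B6 F3 B1 92 AE 67 D7 9B E8 8C 87 F3 B5 83 B5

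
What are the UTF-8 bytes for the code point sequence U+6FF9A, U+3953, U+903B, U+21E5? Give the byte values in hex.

F1 AF BE 9A E3 A5 93 E9 80 BB E2 87 A5

U+6FF9A: 4-byte form → F1 AF BE 9A.
U+3953: 3-byte form → E3 A5 93.
U+903B: 3-byte form → E9 80 BB.
U+21E5: 3-byte form → E2 87 A5.
Concatenated (13 bytes): F1 AF BE 9A E3 A5 93 E9 80 BB E2 87 A5.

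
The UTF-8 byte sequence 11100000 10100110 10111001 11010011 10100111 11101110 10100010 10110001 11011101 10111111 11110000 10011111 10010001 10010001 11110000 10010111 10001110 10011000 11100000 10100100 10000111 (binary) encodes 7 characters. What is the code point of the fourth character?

U+077F

Offset 0: leading byte 0xE0 = 11100000 → 3-byte char #1 = E0 A6 B9.
Offset 3: leading byte 0xD3 = 11010011 → 2-byte char #2 = D3 A7.
Offset 5: leading byte 0xEE = 11101110 → 3-byte char #3 = EE A2 B1.
Offset 8: leading byte 0xDD = 11011101 → 2-byte char #4 = DD BF.
Leading byte 0xDD = 11011101 matches 110xxxxx → 2-byte sequence.
Byte 1: 0xDD = 11011101, payload 11101 (5 bits).
Byte 2: 0xBF = 10111111 (10xxxxxx ✓), payload 111111.
Concatenate: 11101111111 = 0x77F (11 bits → U+077F).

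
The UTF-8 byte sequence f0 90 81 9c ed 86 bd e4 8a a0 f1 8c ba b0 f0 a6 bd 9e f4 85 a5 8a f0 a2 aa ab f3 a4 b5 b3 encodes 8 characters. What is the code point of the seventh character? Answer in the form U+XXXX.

U+22AAB

Offset 0: leading byte 0xF0 = 11110000 → 4-byte char #1 = F0 90 81 9C.
Offset 4: leading byte 0xED = 11101101 → 3-byte char #2 = ED 86 BD.
Offset 7: leading byte 0xE4 = 11100100 → 3-byte char #3 = E4 8A A0.
Offset 10: leading byte 0xF1 = 11110001 → 4-byte char #4 = F1 8C BA B0.
Offset 14: leading byte 0xF0 = 11110000 → 4-byte char #5 = F0 A6 BD 9E.
Offset 18: leading byte 0xF4 = 11110100 → 4-byte char #6 = F4 85 A5 8A.
Offset 22: leading byte 0xF0 = 11110000 → 4-byte char #7 = F0 A2 AA AB.
Leading byte 0xF0 = 11110000 matches 11110xxx → 4-byte sequence.
Byte 1: 0xF0 = 11110000, payload 000 (3 bits).
Byte 2: 0xA2 = 10100010 (10xxxxxx ✓), payload 100010.
Byte 3: 0xAA = 10101010 (10xxxxxx ✓), payload 101010.
Byte 4: 0xAB = 10101011 (10xxxxxx ✓), payload 101011.
Concatenate: 000100010101010101011 = 0x22AAB (21 bits → U+22AAB).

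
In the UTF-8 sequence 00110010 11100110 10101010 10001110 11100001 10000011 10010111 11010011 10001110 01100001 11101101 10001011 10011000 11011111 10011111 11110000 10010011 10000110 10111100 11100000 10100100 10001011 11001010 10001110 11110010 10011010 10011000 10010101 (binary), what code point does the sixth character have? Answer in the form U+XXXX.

U+D2D8

Offset 0: leading byte 0x32 = 00110010 → 1-byte char #1 = 32.
Offset 1: leading byte 0xE6 = 11100110 → 3-byte char #2 = E6 AA 8E.
Offset 4: leading byte 0xE1 = 11100001 → 3-byte char #3 = E1 83 97.
Offset 7: leading byte 0xD3 = 11010011 → 2-byte char #4 = D3 8E.
Offset 9: leading byte 0x61 = 01100001 → 1-byte char #5 = 61.
Offset 10: leading byte 0xED = 11101101 → 3-byte char #6 = ED 8B 98.
Leading byte 0xED = 11101101 matches 1110xxxx → 3-byte sequence.
Byte 1: 0xED = 11101101, payload 1101 (4 bits).
Byte 2: 0x8B = 10001011 (10xxxxxx ✓), payload 001011.
Byte 3: 0x98 = 10011000 (10xxxxxx ✓), payload 011000.
Concatenate: 1101001011011000 = 0xD2D8 (16 bits → U+D2D8).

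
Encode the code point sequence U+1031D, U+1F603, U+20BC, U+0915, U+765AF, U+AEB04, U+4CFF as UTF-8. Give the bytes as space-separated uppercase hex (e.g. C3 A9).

U+1031D: 4-byte form → F0 90 8C 9D.
U+1F603: 4-byte form → F0 9F 98 83.
U+20BC: 3-byte form → E2 82 BC.
U+0915: 3-byte form → E0 A4 95.
U+765AF: 4-byte form → F1 B6 96 AF.
U+AEB04: 4-byte form → F2 AE AC 84.
U+4CFF: 3-byte form → E4 B3 BF.
Concatenated (25 bytes): F0 90 8C 9D F0 9F 98 83 E2 82 BC E0 A4 95 F1 B6 96 AF F2 AE AC 84 E4 B3 BF.

F0 90 8C 9D F0 9F 98 83 E2 82 BC E0 A4 95 F1 B6 96 AF F2 AE AC 84 E4 B3 BF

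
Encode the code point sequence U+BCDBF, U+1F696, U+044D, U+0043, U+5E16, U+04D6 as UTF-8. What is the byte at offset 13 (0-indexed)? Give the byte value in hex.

0x96

U+BCDBF → 4-byte form F2 BC B6 BF at offsets 0–3.
U+1F696 → 4-byte form F0 9F 9A 96 at offsets 4–7.
U+044D → 2-byte form D1 8D at offsets 8–9.
U+0043 → 1-byte form 43 at offsets 10–10.
U+5E16 → 3-byte form E5 B8 96 at offsets 11–13.
Offset 13 falls in char 5's range; it's byte 3 of E5 B8 96 = 0x96.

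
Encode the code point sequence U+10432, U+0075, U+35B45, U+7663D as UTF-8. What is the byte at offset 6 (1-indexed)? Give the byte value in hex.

1-indexed offset 6 is 0-indexed offset 5.
U+10432 → 4-byte form F0 90 90 B2 at offsets 0–3.
U+0075 → 1-byte form 75 at offsets 4–4.
U+35B45 → 4-byte form F0 B5 AD 85 at offsets 5–8.
Offset 5 falls in char 3's range; it's byte 1 of F0 B5 AD 85 = 0xF0.

0xF0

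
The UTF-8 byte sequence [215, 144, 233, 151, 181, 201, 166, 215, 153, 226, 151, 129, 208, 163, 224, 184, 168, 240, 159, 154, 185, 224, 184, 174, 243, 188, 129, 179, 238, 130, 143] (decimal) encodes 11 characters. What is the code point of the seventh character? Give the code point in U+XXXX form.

U+0E28

Offset 0: leading byte 0xD7 = 11010111 → 2-byte char #1 = D7 90.
Offset 2: leading byte 0xE9 = 11101001 → 3-byte char #2 = E9 97 B5.
Offset 5: leading byte 0xC9 = 11001001 → 2-byte char #3 = C9 A6.
Offset 7: leading byte 0xD7 = 11010111 → 2-byte char #4 = D7 99.
Offset 9: leading byte 0xE2 = 11100010 → 3-byte char #5 = E2 97 81.
Offset 12: leading byte 0xD0 = 11010000 → 2-byte char #6 = D0 A3.
Offset 14: leading byte 0xE0 = 11100000 → 3-byte char #7 = E0 B8 A8.
Leading byte 0xE0 = 11100000 matches 1110xxxx → 3-byte sequence.
Byte 1: 0xE0 = 11100000, payload 0000 (4 bits).
Byte 2: 0xB8 = 10111000 (10xxxxxx ✓), payload 111000.
Byte 3: 0xA8 = 10101000 (10xxxxxx ✓), payload 101000.
Concatenate: 0000111000101000 = 0xE28 (16 bits → U+0E28).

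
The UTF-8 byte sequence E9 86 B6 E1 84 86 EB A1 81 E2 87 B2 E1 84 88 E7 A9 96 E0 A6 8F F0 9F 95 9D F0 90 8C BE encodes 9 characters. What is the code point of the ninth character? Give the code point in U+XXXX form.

U+1033E

Offset 0: leading byte 0xE9 = 11101001 → 3-byte char #1 = E9 86 B6.
Offset 3: leading byte 0xE1 = 11100001 → 3-byte char #2 = E1 84 86.
Offset 6: leading byte 0xEB = 11101011 → 3-byte char #3 = EB A1 81.
Offset 9: leading byte 0xE2 = 11100010 → 3-byte char #4 = E2 87 B2.
Offset 12: leading byte 0xE1 = 11100001 → 3-byte char #5 = E1 84 88.
Offset 15: leading byte 0xE7 = 11100111 → 3-byte char #6 = E7 A9 96.
Offset 18: leading byte 0xE0 = 11100000 → 3-byte char #7 = E0 A6 8F.
Offset 21: leading byte 0xF0 = 11110000 → 4-byte char #8 = F0 9F 95 9D.
Offset 25: leading byte 0xF0 = 11110000 → 4-byte char #9 = F0 90 8C BE.
Leading byte 0xF0 = 11110000 matches 11110xxx → 4-byte sequence.
Byte 1: 0xF0 = 11110000, payload 000 (3 bits).
Byte 2: 0x90 = 10010000 (10xxxxxx ✓), payload 010000.
Byte 3: 0x8C = 10001100 (10xxxxxx ✓), payload 001100.
Byte 4: 0xBE = 10111110 (10xxxxxx ✓), payload 111110.
Concatenate: 000010000001100111110 = 0x1033E (21 bits → U+1033E).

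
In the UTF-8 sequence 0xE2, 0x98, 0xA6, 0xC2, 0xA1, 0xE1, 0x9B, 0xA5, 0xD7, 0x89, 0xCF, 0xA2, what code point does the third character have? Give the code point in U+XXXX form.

Offset 0: leading byte 0xE2 = 11100010 → 3-byte char #1 = E2 98 A6.
Offset 3: leading byte 0xC2 = 11000010 → 2-byte char #2 = C2 A1.
Offset 5: leading byte 0xE1 = 11100001 → 3-byte char #3 = E1 9B A5.
Leading byte 0xE1 = 11100001 matches 1110xxxx → 3-byte sequence.
Byte 1: 0xE1 = 11100001, payload 0001 (4 bits).
Byte 2: 0x9B = 10011011 (10xxxxxx ✓), payload 011011.
Byte 3: 0xA5 = 10100101 (10xxxxxx ✓), payload 100101.
Concatenate: 0001011011100101 = 0x16E5 (16 bits → U+16E5).

U+16E5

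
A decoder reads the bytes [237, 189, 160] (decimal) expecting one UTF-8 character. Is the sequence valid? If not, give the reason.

Structurally a 3-byte sequence; payload = 0xDF60.
But 0xDF60 is in U+D800–U+DFFF, the surrogate range. Surrogates are not Unicode scalar values and are forbidden in UTF-8.

invalid (encodes a surrogate (U+D800–U+DFFF))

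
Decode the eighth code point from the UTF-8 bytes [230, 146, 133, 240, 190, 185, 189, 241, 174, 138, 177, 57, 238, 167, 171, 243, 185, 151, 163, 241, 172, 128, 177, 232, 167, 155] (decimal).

Offset 0: leading byte 0xE6 = 11100110 → 3-byte char #1 = E6 92 85.
Offset 3: leading byte 0xF0 = 11110000 → 4-byte char #2 = F0 BE B9 BD.
Offset 7: leading byte 0xF1 = 11110001 → 4-byte char #3 = F1 AE 8A B1.
Offset 11: leading byte 0x39 = 00111001 → 1-byte char #4 = 39.
Offset 12: leading byte 0xEE = 11101110 → 3-byte char #5 = EE A7 AB.
Offset 15: leading byte 0xF3 = 11110011 → 4-byte char #6 = F3 B9 97 A3.
Offset 19: leading byte 0xF1 = 11110001 → 4-byte char #7 = F1 AC 80 B1.
Offset 23: leading byte 0xE8 = 11101000 → 3-byte char #8 = E8 A7 9B.
Leading byte 0xE8 = 11101000 matches 1110xxxx → 3-byte sequence.
Byte 1: 0xE8 = 11101000, payload 1000 (4 bits).
Byte 2: 0xA7 = 10100111 (10xxxxxx ✓), payload 100111.
Byte 3: 0x9B = 10011011 (10xxxxxx ✓), payload 011011.
Concatenate: 1000100111011011 = 0x89DB (16 bits → U+89DB).

U+89DB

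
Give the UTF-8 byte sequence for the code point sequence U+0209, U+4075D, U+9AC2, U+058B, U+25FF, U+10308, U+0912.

U+0209: 2-byte form → C8 89.
U+4075D: 4-byte form → F1 80 9D 9D.
U+9AC2: 3-byte form → E9 AB 82.
U+058B: 2-byte form → D6 8B.
U+25FF: 3-byte form → E2 97 BF.
U+10308: 4-byte form → F0 90 8C 88.
U+0912: 3-byte form → E0 A4 92.
Concatenated (21 bytes): C8 89 F1 80 9D 9D E9 AB 82 D6 8B E2 97 BF F0 90 8C 88 E0 A4 92.

C8 89 F1 80 9D 9D E9 AB 82 D6 8B E2 97 BF F0 90 8C 88 E0 A4 92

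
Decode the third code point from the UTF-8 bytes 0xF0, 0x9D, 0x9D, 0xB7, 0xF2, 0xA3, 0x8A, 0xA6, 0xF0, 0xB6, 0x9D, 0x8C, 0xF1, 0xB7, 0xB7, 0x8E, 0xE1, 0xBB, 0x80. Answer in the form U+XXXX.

Offset 0: leading byte 0xF0 = 11110000 → 4-byte char #1 = F0 9D 9D B7.
Offset 4: leading byte 0xF2 = 11110010 → 4-byte char #2 = F2 A3 8A A6.
Offset 8: leading byte 0xF0 = 11110000 → 4-byte char #3 = F0 B6 9D 8C.
Leading byte 0xF0 = 11110000 matches 11110xxx → 4-byte sequence.
Byte 1: 0xF0 = 11110000, payload 000 (3 bits).
Byte 2: 0xB6 = 10110110 (10xxxxxx ✓), payload 110110.
Byte 3: 0x9D = 10011101 (10xxxxxx ✓), payload 011101.
Byte 4: 0x8C = 10001100 (10xxxxxx ✓), payload 001100.
Concatenate: 000110110011101001100 = 0x3674C (21 bits → U+3674C).

U+3674C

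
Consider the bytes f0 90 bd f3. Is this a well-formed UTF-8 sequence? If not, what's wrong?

Leading byte 0xF0 = 11110000 → 4-byte form.
Byte 4 is 0xF3 = 11110011, which is not 10xxxxxx — expected a continuation byte.

invalid (non-continuation byte where continuation expected)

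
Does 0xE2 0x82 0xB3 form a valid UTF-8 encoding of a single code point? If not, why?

valid

Leading byte 0xE2 = 11100010 → 3-byte form.
Continuation bytes 0x82=10000010, 0xB3=10110011 all match 10xxxxxx.
Decoded value 0x20B3 is ≥ 0x800 (shortest form) and not a surrogate.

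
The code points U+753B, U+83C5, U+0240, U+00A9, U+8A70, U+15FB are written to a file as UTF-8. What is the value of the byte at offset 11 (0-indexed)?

0xA9

U+753B → 3-byte form E7 94 BB at offsets 0–2.
U+83C5 → 3-byte form E8 8F 85 at offsets 3–5.
U+0240 → 2-byte form C9 80 at offsets 6–7.
U+00A9 → 2-byte form C2 A9 at offsets 8–9.
U+8A70 → 3-byte form E8 A9 B0 at offsets 10–12.
Offset 11 falls in char 5's range; it's byte 2 of E8 A9 B0 = 0xA9.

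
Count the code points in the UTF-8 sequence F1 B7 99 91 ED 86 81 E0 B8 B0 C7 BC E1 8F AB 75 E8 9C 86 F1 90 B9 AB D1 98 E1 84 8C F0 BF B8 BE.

11

Byte at offset 0: 0xF1 = 11110001 → 4-byte char (#1). Advance 4.
Byte at offset 4: 0xED = 11101101 → 3-byte char (#2). Advance 3.
Byte at offset 7: 0xE0 = 11100000 → 3-byte char (#3). Advance 3.
Byte at offset 10: 0xC7 = 11000111 → 2-byte char (#4). Advance 2.
Byte at offset 12: 0xE1 = 11100001 → 3-byte char (#5). Advance 3.
Byte at offset 15: 0x75 = 01110101 → 1-byte char (#6). Advance 1.
Byte at offset 16: 0xE8 = 11101000 → 3-byte char (#7). Advance 3.
Byte at offset 19: 0xF1 = 11110001 → 4-byte char (#8). Advance 4.
Byte at offset 23: 0xD1 = 11010001 → 2-byte char (#9). Advance 2.
Byte at offset 25: 0xE1 = 11100001 → 3-byte char (#10). Advance 3.
Byte at offset 28: 0xF0 = 11110000 → 4-byte char (#11). Advance 4.
Reached end at offset 32 after 11 code points.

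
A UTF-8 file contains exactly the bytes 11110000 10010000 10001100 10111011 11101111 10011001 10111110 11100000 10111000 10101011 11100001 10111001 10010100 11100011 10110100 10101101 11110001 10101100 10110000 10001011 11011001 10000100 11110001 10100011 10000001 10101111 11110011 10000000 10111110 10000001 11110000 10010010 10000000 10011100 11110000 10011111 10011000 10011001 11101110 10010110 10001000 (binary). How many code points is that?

12

Byte at offset 0: 0xF0 = 11110000 → 4-byte char (#1). Advance 4.
Byte at offset 4: 0xEF = 11101111 → 3-byte char (#2). Advance 3.
Byte at offset 7: 0xE0 = 11100000 → 3-byte char (#3). Advance 3.
Byte at offset 10: 0xE1 = 11100001 → 3-byte char (#4). Advance 3.
Byte at offset 13: 0xE3 = 11100011 → 3-byte char (#5). Advance 3.
Byte at offset 16: 0xF1 = 11110001 → 4-byte char (#6). Advance 4.
Byte at offset 20: 0xD9 = 11011001 → 2-byte char (#7). Advance 2.
Byte at offset 22: 0xF1 = 11110001 → 4-byte char (#8). Advance 4.
Byte at offset 26: 0xF3 = 11110011 → 4-byte char (#9). Advance 4.
Byte at offset 30: 0xF0 = 11110000 → 4-byte char (#10). Advance 4.
Byte at offset 34: 0xF0 = 11110000 → 4-byte char (#11). Advance 4.
Byte at offset 38: 0xEE = 11101110 → 3-byte char (#12). Advance 3.
Reached end at offset 41 after 12 code points.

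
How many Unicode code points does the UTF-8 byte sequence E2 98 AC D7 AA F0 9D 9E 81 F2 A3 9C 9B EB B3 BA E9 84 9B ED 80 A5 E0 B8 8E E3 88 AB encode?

9

Byte at offset 0: 0xE2 = 11100010 → 3-byte char (#1). Advance 3.
Byte at offset 3: 0xD7 = 11010111 → 2-byte char (#2). Advance 2.
Byte at offset 5: 0xF0 = 11110000 → 4-byte char (#3). Advance 4.
Byte at offset 9: 0xF2 = 11110010 → 4-byte char (#4). Advance 4.
Byte at offset 13: 0xEB = 11101011 → 3-byte char (#5). Advance 3.
Byte at offset 16: 0xE9 = 11101001 → 3-byte char (#6). Advance 3.
Byte at offset 19: 0xED = 11101101 → 3-byte char (#7). Advance 3.
Byte at offset 22: 0xE0 = 11100000 → 3-byte char (#8). Advance 3.
Byte at offset 25: 0xE3 = 11100011 → 3-byte char (#9). Advance 3.
Reached end at offset 28 after 9 code points.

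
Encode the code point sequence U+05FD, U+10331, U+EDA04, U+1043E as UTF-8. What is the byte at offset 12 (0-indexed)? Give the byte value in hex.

U+05FD → 2-byte form D7 BD at offsets 0–1.
U+10331 → 4-byte form F0 90 8C B1 at offsets 2–5.
U+EDA04 → 4-byte form F3 AD A8 84 at offsets 6–9.
U+1043E → 4-byte form F0 90 90 BE at offsets 10–13.
Offset 12 falls in char 4's range; it's byte 3 of F0 90 90 BE = 0x90.

0x90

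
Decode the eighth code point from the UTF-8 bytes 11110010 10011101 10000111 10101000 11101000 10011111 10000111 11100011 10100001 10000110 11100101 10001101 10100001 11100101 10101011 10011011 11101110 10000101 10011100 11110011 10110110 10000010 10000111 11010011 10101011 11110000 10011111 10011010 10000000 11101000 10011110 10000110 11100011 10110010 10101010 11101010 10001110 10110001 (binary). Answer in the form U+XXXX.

Offset 0: leading byte 0xF2 = 11110010 → 4-byte char #1 = F2 9D 87 A8.
Offset 4: leading byte 0xE8 = 11101000 → 3-byte char #2 = E8 9F 87.
Offset 7: leading byte 0xE3 = 11100011 → 3-byte char #3 = E3 A1 86.
Offset 10: leading byte 0xE5 = 11100101 → 3-byte char #4 = E5 8D A1.
Offset 13: leading byte 0xE5 = 11100101 → 3-byte char #5 = E5 AB 9B.
Offset 16: leading byte 0xEE = 11101110 → 3-byte char #6 = EE 85 9C.
Offset 19: leading byte 0xF3 = 11110011 → 4-byte char #7 = F3 B6 82 87.
Offset 23: leading byte 0xD3 = 11010011 → 2-byte char #8 = D3 AB.
Leading byte 0xD3 = 11010011 matches 110xxxxx → 2-byte sequence.
Byte 1: 0xD3 = 11010011, payload 10011 (5 bits).
Byte 2: 0xAB = 10101011 (10xxxxxx ✓), payload 101011.
Concatenate: 10011101011 = 0x4EB (11 bits → U+04EB).

U+04EB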